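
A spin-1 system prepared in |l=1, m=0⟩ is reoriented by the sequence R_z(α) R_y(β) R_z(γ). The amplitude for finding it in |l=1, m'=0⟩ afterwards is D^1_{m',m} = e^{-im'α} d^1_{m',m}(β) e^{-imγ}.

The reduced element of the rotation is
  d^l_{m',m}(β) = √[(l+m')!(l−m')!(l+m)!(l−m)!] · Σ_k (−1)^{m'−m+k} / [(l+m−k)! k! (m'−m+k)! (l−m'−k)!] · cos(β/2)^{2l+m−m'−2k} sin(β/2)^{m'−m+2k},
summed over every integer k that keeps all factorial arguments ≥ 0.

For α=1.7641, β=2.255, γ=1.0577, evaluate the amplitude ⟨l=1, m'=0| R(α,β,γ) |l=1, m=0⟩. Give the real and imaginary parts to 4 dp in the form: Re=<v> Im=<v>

Re=-0.6321 Im=0.0000

Split into d^1_{0,0}(β=2.2550) × two z-phases.
c=cos(2.255000/2)=0.428920, s=sin(2.255000/2)=0.903343; N=√[1·1·1·1]=1.000000
k∈{0,1} keeps every argument non-negative
  k=0: (−1)^0·1.0000/(1)·0.4289^2·0.9033^0 = +0.183972
  k=1: (−1)^1·1.0000/(1)·0.4289^0·0.9033^2 = -0.816028
d^1_{0,0}(2.2550) = +0.183972 -0.816028 = -0.632056
Phases: e^{-i·(0)·1.7641}=+1.000000+0.000000i, e^{-i·(0)·1.0577}=+1.000000+0.000000i ⇒ D=-0.632056+0.000000i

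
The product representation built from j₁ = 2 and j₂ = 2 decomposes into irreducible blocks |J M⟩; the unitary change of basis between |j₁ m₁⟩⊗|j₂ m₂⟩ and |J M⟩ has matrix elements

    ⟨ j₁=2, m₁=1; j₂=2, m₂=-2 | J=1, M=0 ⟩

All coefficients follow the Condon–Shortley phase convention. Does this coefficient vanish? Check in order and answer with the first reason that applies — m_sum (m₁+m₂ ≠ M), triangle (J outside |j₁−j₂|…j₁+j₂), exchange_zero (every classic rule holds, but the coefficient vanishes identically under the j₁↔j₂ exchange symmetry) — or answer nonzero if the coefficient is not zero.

m_sum

m-sum: m₁+m₂ = 1+(-2) = -1, M = 0  ✗ ⇒ coefficient is 0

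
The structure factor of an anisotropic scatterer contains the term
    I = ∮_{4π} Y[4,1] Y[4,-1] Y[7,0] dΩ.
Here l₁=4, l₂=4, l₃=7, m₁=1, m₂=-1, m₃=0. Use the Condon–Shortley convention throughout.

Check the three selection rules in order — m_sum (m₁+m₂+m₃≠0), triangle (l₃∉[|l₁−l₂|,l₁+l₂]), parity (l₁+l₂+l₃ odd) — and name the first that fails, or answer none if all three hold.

parity

Σmᵢ = 0  ✓
l₃∈[|l₁−l₂|,l₁+l₂]=[0,8], have l₃=7  ✓
Σlᵢ = 15 ⇒ odd  ✗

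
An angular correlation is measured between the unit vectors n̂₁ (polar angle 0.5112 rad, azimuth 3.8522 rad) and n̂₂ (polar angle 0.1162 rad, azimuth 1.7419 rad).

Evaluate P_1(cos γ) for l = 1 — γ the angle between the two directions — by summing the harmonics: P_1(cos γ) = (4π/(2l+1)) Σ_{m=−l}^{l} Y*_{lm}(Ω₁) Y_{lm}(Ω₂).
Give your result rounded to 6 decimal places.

0.837139

Term-by-term m-sum for l=1 (normalisation 4π/3 = 4.188790):
  m=-1: Y*=-0.12811 - 0.11025j  Y=-0.00682 - 0.03947j  product -0.00348 + 0.00581j
  m=+0: Y*=0.42614 + 0.00000j  Y=0.48531 + 0.00000j  product 0.20681 + 0.00000j
  m=+1: Y*=0.12811 - 0.11025j  Y=0.00682 - 0.03947j  product -0.00348 - 0.00581j
Total Σ_m = 0.19985 + 0.00000j. Multiply by 4.188790: 0.83714 + 0.00000j. P_1(cos γ) = 0.837139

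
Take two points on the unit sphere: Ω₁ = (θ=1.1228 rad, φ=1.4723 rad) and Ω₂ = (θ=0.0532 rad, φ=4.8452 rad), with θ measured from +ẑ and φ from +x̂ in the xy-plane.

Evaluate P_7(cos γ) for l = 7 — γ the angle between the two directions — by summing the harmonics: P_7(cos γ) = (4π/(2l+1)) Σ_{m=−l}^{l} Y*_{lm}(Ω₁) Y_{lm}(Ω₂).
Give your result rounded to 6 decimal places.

-0.049266

Summing Y*_{l m}(θ₁,φ₁)·Y_{l m}(θ₂,φ₂) over m ∈ [−7, 7]; prefactor 4π/(2·7+1) = 0.837758:
  term(m=-7) = (0.000000, 0.000000)   from Y*(Ω₁)=(-0.153707, -0.186435), Y(Ω₂)=(-0.000000, -0.000000)
  term(m=-6) = (0.000000, -0.000000)   from Y*(Ω₁)=(-0.360801, 0.242088), Y(Ω₂)=(-0.000000, 0.000000)
  term(m=-5) = (-0.000000, 0.000001)   from Y*(Ω₁)=(0.148515, 0.276780), Y(Ω₂)=(0.000001, 0.000001)
  term(m=-4) = (-0.000004, 0.000005)   from Y*(Ω₁)=(-0.108640, 0.045164), Y(Ω₂)=(0.000050, -0.000030)
  term(m=-3) = (0.000358, -0.000298)   from Y*(Ω₁)=(0.102597, 0.337045), Y(Ω₂)=(-0.000512, -0.001217)
  term(m=-2) = (-0.000625, 0.000312)   from Y*(Ω₁)=(0.032658, -0.006518), Y(Ω₂)=(-0.020250, 0.005509)
  term(m=-1) = (-0.068561, 0.016148)   from Y*(Ω₁)=(0.032481, 0.328703), Y(Ω₂)=(0.028239, 0.211371)
  term(m=+0) = (0.078859, 0.000000)   from Y*(Ω₁)=(0.075126, -0.000000), Y(Ω₂)=(1.049680, 0.000000)
  term(m=+1) = (-0.068561, -0.016148)   from Y*(Ω₁)=(-0.032481, 0.328703), Y(Ω₂)=(-0.028239, 0.211371)
  term(m=+2) = (-0.000625, -0.000312)   from Y*(Ω₁)=(0.032658, 0.006518), Y(Ω₂)=(-0.020250, -0.005509)
  term(m=+3) = (0.000358, 0.000298)   from Y*(Ω₁)=(-0.102597, 0.337045), Y(Ω₂)=(0.000512, -0.001217)
  term(m=+4) = (-0.000004, -0.000005)   from Y*(Ω₁)=(-0.108640, -0.045164), Y(Ω₂)=(0.000050, 0.000030)
  term(m=+5) = (-0.000000, -0.000001)   from Y*(Ω₁)=(-0.148515, 0.276780), Y(Ω₂)=(-0.000001, 0.000001)
  term(m=+6) = (0.000000, 0.000000)   from Y*(Ω₁)=(-0.360801, -0.242088), Y(Ω₂)=(-0.000000, -0.000000)
  term(m=+7) = (0.000000, -0.000000)   from Y*(Ω₁)=(0.153707, -0.186435), Y(Ω₂)=(0.000000, -0.000000)
Σ over m = (-0.058807, 0.000000); ×(4π/15) → (-0.049266, 0.000000). Real part: -0.049266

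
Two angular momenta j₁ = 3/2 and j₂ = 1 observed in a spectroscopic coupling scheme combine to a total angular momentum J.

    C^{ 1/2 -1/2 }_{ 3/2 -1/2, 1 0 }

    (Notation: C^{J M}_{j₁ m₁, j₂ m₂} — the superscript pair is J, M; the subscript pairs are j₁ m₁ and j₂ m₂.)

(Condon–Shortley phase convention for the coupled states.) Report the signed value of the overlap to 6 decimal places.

-0.577350

triangle: 2!·1!·0!/4! = 2/24
(j±m)!: 1!·2!·1!·1!·0!·1! = 2
prefactor² = (2J+1)·Δ·N² = 1/3
  k=1: −1/(1!·1!·1!·0!·0!·0!) = -1
Σ = -1  ⇒  CG² = 1/3·(-1)² = 1/3
CG = −√(1/3) = -0.577350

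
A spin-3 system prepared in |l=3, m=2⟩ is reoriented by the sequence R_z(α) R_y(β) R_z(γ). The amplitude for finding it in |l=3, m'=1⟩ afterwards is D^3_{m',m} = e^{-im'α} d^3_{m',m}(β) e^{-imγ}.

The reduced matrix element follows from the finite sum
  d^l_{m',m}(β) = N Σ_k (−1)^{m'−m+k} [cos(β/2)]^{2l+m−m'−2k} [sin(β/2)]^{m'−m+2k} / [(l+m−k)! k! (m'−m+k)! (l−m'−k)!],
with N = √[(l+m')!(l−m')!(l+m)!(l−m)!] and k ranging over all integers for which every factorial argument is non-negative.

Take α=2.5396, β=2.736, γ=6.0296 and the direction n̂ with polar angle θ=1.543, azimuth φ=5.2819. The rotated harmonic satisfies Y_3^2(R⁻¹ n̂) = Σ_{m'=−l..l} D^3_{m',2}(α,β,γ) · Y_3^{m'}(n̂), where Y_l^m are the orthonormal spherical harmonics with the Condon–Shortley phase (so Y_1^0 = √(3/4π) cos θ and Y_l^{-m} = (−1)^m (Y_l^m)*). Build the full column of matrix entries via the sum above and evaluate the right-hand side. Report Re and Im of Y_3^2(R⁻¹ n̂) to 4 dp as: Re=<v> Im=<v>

Need the full column D^3_{m',2} for m'=−3..3 at α=2.5396, β=2.7360, γ=6.0296.
cos(β/2)=0.201409, sin(β/2)=0.979507
d^3_{-3,2}: single k=5 term ⇒ +0.444829;  D = -0.119502+0.428476i
d^3_{-2,2}: k∈[4..5] ⇒ +0.186706 -0.883173 = -0.696467;  D = -0.534114+0.446977i
d^3_{-1,2}: k∈[3..4] ⇒ +0.048561 -0.574272 = -0.525710;  D = +0.523349-0.049774i
d^3_{0,2}: k∈[2..3] ⇒ +0.008648 -0.204526 = -0.195879;  D = -0.171222-0.095140i
d^3_{1,2}: k∈[1..2] ⇒ +0.001027 -0.048561 = -0.047535;  D = +0.021172+0.042559i
d^3_{2,2}: k∈[0..1] ⇒ +0.000067 -0.007894 = -0.007827;  D = +0.001095-0.007750i
d^3_{3,2}: single k=0 term ⇒ -0.000795;  D = -0.000538+0.000586i
Y_3^{m'}(θ=1.543,φ=5.2819) and Σ D·Y over m':
  (-0.1195+0.4285i)·(-0.4128+0.0572i)  (-0.5341+0.4470i)·(-0.0119+0.0258i)  (+0.5233-0.0498i)·(-0.1735-0.2710i)  (-0.1712-0.0951i)·(-0.0311+0.0000i)  (+0.0212+0.0426i)·(+0.1735-0.2710i)  (+0.0011-0.0078i)·(-0.0119-0.0258i)  (-0.0005+0.0006i)·(+0.4128+0.0572i)
Y_3^2(R⁻¹ n̂) = -0.064608-0.331107i

Re=-0.0646 Im=-0.3311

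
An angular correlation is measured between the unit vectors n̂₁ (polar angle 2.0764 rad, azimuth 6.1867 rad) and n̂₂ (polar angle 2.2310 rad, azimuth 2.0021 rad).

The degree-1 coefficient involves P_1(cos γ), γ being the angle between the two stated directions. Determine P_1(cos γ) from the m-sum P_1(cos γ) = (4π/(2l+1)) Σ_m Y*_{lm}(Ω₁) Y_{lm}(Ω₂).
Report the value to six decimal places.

-0.050993

Addition theorem: P_1(cos γ) = (4π/3) Σ_m Y*_{lm}(Ω₁) Y_{lm}(Ω₂), m = −1…1:
  [-1]  conj(Y_{1,-1})(Ω₁) = 0.30086 - 0.02912j ; Y_{1,-1}(Ω₂) = -0.11409 - 0.24790j ; Δ = -0.04154 - 0.07126j
  [+0]  conj(Y_{1,0})(Ω₁) = -0.23665 + 0.00000j ; Y_{1,0}(Ω₂) = -0.29965 + 0.00000j ; Δ = 0.07091 + 0.00000j
  [+1]  conj(Y_{1,1})(Ω₁) = -0.30086 - 0.02912j ; Y_{1,1}(Ω₂) = 0.11409 - 0.24790j ; Δ = -0.04154 + 0.07126j
Accumulated sum -0.01217 + 0.00000j; after 4π/(2l+1) scaling, -0.05099 + 0.00000j ⇒ P_1 = -0.050993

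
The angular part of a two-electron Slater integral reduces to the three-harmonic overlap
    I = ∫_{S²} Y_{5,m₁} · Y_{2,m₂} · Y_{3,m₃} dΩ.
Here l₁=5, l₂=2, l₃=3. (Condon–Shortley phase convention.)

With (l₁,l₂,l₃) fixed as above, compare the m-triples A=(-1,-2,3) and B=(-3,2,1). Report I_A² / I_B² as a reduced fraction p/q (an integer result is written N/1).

Same 5,2,3: normalisation and zero-m 3j drop out of the ratio.
A: Δ: 4! 6! 0! / 11! → 1/2310; sum: t=0:+1/17280 = 1/17280; 3j²(5 2 3; -1 -2 3) = Δ·Π!·Σ² = 1/2310  (sign +1)
B: Δ: 4! 6! 0! / 11! → 1/2310; sum: t=4:+1/1152 = 1/1152; 3j²(5 2 3; -3 2 1) = Δ·Π!·Σ² = 1/33  (sign +1)
I_A²/I_B² = (1/2310)/(1/33) = 1/70

1/70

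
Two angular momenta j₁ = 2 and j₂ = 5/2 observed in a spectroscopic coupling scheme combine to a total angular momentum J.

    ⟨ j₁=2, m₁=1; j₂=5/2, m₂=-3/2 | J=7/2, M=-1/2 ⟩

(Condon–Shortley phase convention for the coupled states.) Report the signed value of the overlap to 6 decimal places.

+√(121/315) ≈ +0.619780

j₁+j₂−J=1  J+j₁−j₂=3  J−j₁+j₂=4  j₁+j₂+J+1=9
(j₁±m₁, j₂±m₂, J±M) = (3,1,1,4,3,4)
P² = 2304/35
sum k=0..1:
  [0] +1/12 = 1/12
  [1] −1/144 = -1/144
S = 11/144
C² = P²·S² = 121/315 ; C = +0.619780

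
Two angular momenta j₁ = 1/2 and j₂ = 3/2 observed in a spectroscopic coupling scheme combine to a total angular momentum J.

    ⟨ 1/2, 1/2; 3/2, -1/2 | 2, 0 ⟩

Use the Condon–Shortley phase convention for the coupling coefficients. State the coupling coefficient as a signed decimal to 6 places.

triangle: 0!×1!×3!/5! = 6/120
(j±m)!: 1!×0!×1!×2!×2!×2! = 8
prefactor² = (2J+1)×Δ×N² = 2
  k=0: +1/(0!×0!×0!×1!×1!×2!) = 1/2
Σ = 1/2  ⇒  CG² = 2×(1/2)² = 1/2
CG = +√(1/2) = +0.707107

+0.707107  (= +√(1/2))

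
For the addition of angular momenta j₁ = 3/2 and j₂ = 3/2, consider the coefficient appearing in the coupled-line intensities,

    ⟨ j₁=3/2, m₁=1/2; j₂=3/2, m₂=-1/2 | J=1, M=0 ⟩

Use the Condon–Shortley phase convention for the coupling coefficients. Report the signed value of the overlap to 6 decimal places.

-0.223607

√[3·2!1!1!/5! · 2!1!1!2!1!1!] = √(1/5)
  +(−1)^0/∏(0,2,1,1,0,0)! = 1/2  (running 1/2)
  +(−1)^1/∏(1,1,0,0,1,1)! = -1  (running -1/2)
⟨..|..⟩ = √(1/5)·(-1/2) = -0.223607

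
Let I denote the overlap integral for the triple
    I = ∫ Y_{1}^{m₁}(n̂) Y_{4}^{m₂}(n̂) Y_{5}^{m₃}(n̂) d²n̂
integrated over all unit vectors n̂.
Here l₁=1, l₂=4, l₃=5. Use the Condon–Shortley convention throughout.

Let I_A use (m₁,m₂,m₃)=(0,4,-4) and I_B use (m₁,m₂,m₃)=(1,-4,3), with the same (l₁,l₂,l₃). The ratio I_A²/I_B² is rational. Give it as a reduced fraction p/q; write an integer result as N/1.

Same 1,4,5: normalisation and zero-m 3j drop out of the ratio.
A: Δ: 0! 2! 8! / 11! → 1/495; sum: t=0:+1/40320 = 1/40320; 3j²(1 4 5; 0 4 -4) = Δ·Π!·Σ² = 1/55  (sign -1)
B: Δ: 0! 2! 8! / 11! → 1/495; sum: t=0:+1/80640 = 1/80640; 3j²(1 4 5; 1 -4 3) = Δ·Π!·Σ² = 1/495  (sign +1)
I_A²/I_B² = (1/55)/(1/495) = 9/1

9/1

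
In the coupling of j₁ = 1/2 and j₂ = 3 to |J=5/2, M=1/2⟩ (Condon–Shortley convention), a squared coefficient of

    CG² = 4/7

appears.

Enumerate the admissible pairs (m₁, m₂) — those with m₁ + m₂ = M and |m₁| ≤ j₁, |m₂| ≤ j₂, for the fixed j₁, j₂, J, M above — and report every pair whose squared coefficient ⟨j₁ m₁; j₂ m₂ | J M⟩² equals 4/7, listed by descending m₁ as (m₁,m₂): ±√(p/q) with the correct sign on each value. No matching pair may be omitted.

(-1/2,1): −√(4/7)

Admissible pairs with m₁+m₂ = M = 1/2: (-1/2,1), (1/2,0)
  (m₁,m₂)=(1/2,0): CG² = 3/7, CG = +√(3/7)
  (m₁,m₂)=(-1/2,1): CG² = 4/7, CG = −√(4/7)   ← matches the target
Pairs with CG² = 4/7: (-1/2,1): −√(4/7)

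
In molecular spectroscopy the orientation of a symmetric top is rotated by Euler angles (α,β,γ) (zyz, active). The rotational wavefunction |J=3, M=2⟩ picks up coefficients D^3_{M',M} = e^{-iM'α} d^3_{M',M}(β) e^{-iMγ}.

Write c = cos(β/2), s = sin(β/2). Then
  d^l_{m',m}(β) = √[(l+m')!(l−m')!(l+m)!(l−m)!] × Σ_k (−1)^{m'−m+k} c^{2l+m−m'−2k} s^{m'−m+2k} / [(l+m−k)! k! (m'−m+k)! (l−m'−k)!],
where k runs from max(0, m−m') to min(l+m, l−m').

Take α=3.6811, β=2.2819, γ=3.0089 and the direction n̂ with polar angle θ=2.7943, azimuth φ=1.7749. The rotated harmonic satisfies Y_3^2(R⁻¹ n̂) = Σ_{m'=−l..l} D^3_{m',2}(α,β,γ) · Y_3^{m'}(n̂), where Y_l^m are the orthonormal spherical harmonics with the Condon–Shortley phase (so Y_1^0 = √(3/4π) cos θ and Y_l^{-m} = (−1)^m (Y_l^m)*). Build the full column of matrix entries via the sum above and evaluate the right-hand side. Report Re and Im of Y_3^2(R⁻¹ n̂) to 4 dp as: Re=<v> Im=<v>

Need the full column D^3_{m',2} for m'=−3..3 at α=3.6811, β=2.2819, γ=3.0089.
cos(β/2)=0.416731, sin(β/2)=0.909030
d^3_{-3,2}: single k=5 term ⇒ +0.633610;  D = +0.195165-0.602804i
d^3_{-2,2}: k∈[4..5] ⇒ +0.592918 -0.564246 = +0.028671;  D = +0.006436+0.027940i
d^3_{-1,2}: k∈[3..4] ⇒ +0.343821 -0.817987 = -0.474166;  D = +0.328687+0.341758i
d^3_{0,2}: k∈[2..3] ⇒ +0.136502 -0.649509 = -0.513006;  D = -0.495047-0.134552i
d^3_{1,2}: k∈[1..2] ⇒ +0.036129 -0.343821 = -0.307692;  D = +0.296203-0.083293i
d^3_{2,2}: k∈[0..1] ⇒ +0.005238 -0.124609 = -0.119372;  D = -0.081992+0.086757i
d^3_{3,2}: single k=0 term ⇒ -0.027986;  D = +0.006043-0.027325i
Y_3^{m'}(θ=2.7943,φ=1.7749) and Σ D·Y over m':
  (+0.1952-0.6028i)·(+0.0095+0.0135i)  (+0.0064+0.0279i)·(+0.1022-0.0442i)  (+0.3287+0.3418i)·(-0.0763-0.3685i)  (-0.4950-0.1346i)·(-0.4986+0.0000i)  (+0.2962-0.0833i)·(+0.0763-0.3685i)  (-0.0820+0.0868i)·(+0.1022+0.0442i)  (+0.0060-0.0273i)·(-0.0095+0.0135i)
Y_3^2(R⁻¹ n̂) = +0.339516-0.190505i

Re=0.3395 Im=-0.1905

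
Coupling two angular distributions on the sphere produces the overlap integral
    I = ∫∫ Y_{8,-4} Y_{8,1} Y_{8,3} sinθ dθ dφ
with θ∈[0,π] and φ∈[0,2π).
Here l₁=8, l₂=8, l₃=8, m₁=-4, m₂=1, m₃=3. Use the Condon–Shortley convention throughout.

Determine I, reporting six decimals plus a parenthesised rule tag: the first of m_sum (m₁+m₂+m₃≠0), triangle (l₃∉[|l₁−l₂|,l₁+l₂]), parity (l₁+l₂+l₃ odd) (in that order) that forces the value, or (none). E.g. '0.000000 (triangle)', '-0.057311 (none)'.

-0.062798 (none)

m-sum 0 ✓  L=24 even ✓  0≤8≤16 ✓
Π(2lᵢ+1) = 17×17×17 = 4913
triangle coeff Δ(8,8,8) = 1/236637794250
Σ_t [0,8]: t=0:+1/65548320768000 t=1:−1/128024064000 t=2:+1/2985984000 t=3:−1/373248000 t=4:+1/191102976 t=5:−1/373248000 t=6:+1/2985984000 t=7:−1/128024064000 t=8:+1/65548320768000 = 11/20808990720
(3j)²=490/96577 [(8 8 8; 0 0 0)], sign=+1
Σ_t [4,8]: t=4:+1/16721510400 t=5:−1/2090188800 t=6:+1/1492992000 t=7:−1/5225472000 t=8:+1/117050572800 = 1/14631321600
(3j)²=192/96577 [(8 8 8; -4 1 3)], sign=-1
⇒ 4πI² = 1599360/32273761
I = (-1)√(1599360/32273761/(4π)) = -0.06279765
No selection rule forces the value: the integral is nonzero (none).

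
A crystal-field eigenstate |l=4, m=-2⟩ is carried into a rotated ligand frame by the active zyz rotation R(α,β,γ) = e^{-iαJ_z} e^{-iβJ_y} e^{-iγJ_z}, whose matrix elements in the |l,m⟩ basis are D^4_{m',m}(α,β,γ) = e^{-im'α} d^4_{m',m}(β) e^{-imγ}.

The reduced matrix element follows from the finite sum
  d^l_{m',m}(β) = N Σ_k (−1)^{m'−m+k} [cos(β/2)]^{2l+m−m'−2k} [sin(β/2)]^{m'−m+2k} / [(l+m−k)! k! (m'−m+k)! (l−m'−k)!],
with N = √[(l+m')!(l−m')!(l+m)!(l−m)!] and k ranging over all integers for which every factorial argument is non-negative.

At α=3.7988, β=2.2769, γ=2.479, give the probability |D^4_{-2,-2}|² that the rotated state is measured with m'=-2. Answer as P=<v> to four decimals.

D^4_{-2,-2}(3.7988,2.2769,2.4790) = e^{-i·-2·3.7988}·d^4_{-2,-2}(2.2769)·e^{-i·-2·2.4790}. Compute d first:
With c≡cos(β/2)=0.419002 and s≡sin(β/2)=0.907985, N=[2·720·2·720]^{1/2}=1440.000000
The bounds max(0,m−m')=0 and min(l+m,l−m')=2 give 3 terms
  k=0: (−1)^0·1440.0000/(1440)·0.4190^8·0.9080^0 = +0.000950
  k=1: (−1)^1·1440.0000/(120)·0.4190^6·0.9080^2 = -0.053535
  k=2: (−1)^2·1440.0000/(96)·0.4190^4·0.9080^4 = +0.314248
d^4_{-2,-2}(2.2769) = +0.000950 -0.053535 +0.314248 = +0.261663
|D^4_{-2,-2}|² = |d^4_{-2,-2}(β)|² = (+0.261663)² = 0.068467 (the z-rotation phases have unit modulus)

P=0.0685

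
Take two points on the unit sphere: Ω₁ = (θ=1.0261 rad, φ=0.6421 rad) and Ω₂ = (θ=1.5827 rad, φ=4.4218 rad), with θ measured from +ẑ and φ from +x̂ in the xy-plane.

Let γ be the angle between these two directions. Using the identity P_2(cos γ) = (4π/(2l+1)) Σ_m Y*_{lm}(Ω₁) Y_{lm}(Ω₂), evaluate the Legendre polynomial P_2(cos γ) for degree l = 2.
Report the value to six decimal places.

Summing Y*_{l m}(θ₁,φ₁)·Y_{l m}(θ₂,φ₂) over m ∈ [−2, 2]; prefactor 4π/(2·2+1) = 2.513274:
  term(m=-2) = +0.031685-0.104431i   from Y*(Ω₁)=+0.079878+0.271039i, Y(Ω₂)=-0.322809-0.212038i
  term(m=-1) = +0.002529-0.001875i   from Y*(Ω₁)=+0.274186+0.205040i, Y(Ω₂)=+0.002635-0.008810i
  term(m=+0) = +0.019343+0.000000i   from Y*(Ω₁)=-0.061355-0.000000i, Y(Ω₂)=-0.315258+0.000000i
  term(m=+1) = +0.002529+0.001875i   from Y*(Ω₁)=-0.274186+0.205040i, Y(Ω₂)=-0.002635-0.008810i
  term(m=+2) = +0.031685+0.104431i   from Y*(Ω₁)=+0.079878-0.271039i, Y(Ω₂)=-0.322809+0.212038i
Accumulated sum +0.087771+0.000000i; after 4π/(2l+1) scaling, +0.220592+0.000000i ⇒ P_2 = 0.220592

0.220592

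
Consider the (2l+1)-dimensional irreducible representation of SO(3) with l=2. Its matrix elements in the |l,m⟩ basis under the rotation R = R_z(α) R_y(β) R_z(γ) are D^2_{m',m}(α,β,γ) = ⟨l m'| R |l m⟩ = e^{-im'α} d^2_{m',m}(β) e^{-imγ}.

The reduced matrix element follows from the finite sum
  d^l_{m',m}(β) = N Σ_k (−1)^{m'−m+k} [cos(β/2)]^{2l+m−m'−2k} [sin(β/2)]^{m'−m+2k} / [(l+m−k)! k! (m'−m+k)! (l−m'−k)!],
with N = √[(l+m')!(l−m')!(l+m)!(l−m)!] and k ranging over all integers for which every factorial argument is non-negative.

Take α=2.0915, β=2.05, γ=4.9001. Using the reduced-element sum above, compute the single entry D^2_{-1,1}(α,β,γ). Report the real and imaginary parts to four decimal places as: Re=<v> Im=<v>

Re=-0.0538 Im=-0.0186

Split into d^2_{-1,1}(β=2.0500) × two z-phases.
c=cos(2.050000/2)=0.519099, s=sin(2.050000/2)=0.854714; N=√[1·6·6·1]=6.000000
k: max(0,(1)−(-1))=2 … min(2+(1),2−(-1))=3
  k=2: (−1)^0·6.0000/(2)·0.5191^2·0.8547^2 = +0.590559
  k=3: (−1)^1·6.0000/(6)·0.5191^0·0.8547^4 = -0.533683
d^2_{-1,1}(2.0500) = +0.590559 -0.533683 = +0.056876
D = (-0.497491+0.867469i)·(+0.056876)·(+0.186611+0.982434i) = -0.053751-0.018591i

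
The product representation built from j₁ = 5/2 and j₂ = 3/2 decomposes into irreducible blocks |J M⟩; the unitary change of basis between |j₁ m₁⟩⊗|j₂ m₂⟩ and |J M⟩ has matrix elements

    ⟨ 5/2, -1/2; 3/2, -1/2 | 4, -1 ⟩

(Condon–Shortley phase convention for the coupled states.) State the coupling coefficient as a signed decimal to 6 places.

+√(15/28) = +0.731925

triangle: 0!×5!×3!/9! = 720/362880
(j±m)!: 2!×3!×1!×2!×3!×5! = 17280
prefactor² = (2J+1)×Δ×N² = 2160/7
  k=0: +1/(0!×0!×3!×1!×2!×2!) = 1/24
Σ = 1/24  ⇒  CG² = 2160/7×(1/24)² = 15/28
CG = +√(15/28) = +0.731925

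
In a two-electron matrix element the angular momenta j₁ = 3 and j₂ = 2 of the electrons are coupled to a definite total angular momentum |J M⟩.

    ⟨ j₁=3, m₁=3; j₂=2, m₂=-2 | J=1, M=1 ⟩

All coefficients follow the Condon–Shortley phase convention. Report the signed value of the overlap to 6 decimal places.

j₁+j₂−J=4  J+j₁−j₂=2  J−j₁+j₂=0  j₁+j₂+J+1=7
(j₁±m₁, j₂±m₂, J±M) = (6,0,0,4,2,0)
P² = 6912/7
sum k=0..0:
  [0] +1/48 = 1/48
S = 1/48
C² = P²·S² = 3/7 ; C = +0.654654

+0.654654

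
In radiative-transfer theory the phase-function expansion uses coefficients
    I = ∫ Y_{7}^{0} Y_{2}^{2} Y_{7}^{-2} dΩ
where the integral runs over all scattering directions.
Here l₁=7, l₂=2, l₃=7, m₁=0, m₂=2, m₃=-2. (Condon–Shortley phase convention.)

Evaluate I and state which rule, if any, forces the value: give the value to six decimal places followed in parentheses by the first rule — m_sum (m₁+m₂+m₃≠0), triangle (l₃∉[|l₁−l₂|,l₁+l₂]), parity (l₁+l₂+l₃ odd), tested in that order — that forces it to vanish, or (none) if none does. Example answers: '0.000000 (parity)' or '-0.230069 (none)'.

-0.192231 (none)

Checks pass: Σm=0; 16 even; l₃=7∈[5,9].
(2·7+1)(2·2+1)(2·7+1) = 1125
Δ: 2! 12! 2! / 17! → 1/185640
sum: t=0:+1/2419200 t=1:−1/518400 t=2:+1/2419200 = -1/907200
3j²(7 2 7; 0 0 0) = Δ·Π!·Σ² = 56/3315  (sign +1)
sum: t=2:+1/2419200 = 1/2419200
3j²(7 2 7; 0 2 -2) = Δ·Π!·Σ² = 27/1105  (sign -1)
combine: 4πI² = 1125·56/3315·27/1105 = 22680/48841
take √, sign -1: I = -0.19223140
No selection rule forces the value: the integral is nonzero (none).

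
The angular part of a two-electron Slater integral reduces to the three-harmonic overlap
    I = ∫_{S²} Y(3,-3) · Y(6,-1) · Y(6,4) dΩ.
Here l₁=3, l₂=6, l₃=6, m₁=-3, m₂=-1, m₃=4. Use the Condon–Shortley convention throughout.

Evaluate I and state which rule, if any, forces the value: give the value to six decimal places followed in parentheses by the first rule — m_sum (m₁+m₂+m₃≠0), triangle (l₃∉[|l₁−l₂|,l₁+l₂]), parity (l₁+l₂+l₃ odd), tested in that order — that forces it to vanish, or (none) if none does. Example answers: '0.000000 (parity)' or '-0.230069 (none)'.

0.000000 (parity)

l₁+l₂+l₃=15 is odd: 3j(l;000)=0 ⇒ I=0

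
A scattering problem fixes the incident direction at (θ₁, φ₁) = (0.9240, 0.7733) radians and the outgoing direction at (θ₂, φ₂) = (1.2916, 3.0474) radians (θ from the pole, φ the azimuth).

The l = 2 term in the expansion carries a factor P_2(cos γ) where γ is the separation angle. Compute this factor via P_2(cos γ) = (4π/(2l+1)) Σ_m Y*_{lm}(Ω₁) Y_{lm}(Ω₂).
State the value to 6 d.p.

-0.336600

Addition theorem: P_2(cos γ) = (4π/5) Σ_m Y*_{lm}(Ω₁) Y_{lm}(Ω₂), m = −2…2:
  [-2]  conj(Y_{2,-2})(Ω₁) = (0.005952, 0.245920) ; Y_{2,-2}(Ω₂) = (0.350623, 0.066845) ; Δ = (-0.014352, 0.086623)
  [-1]  conj(Y_{2,-1})(Ω₁) = (0.265869, 0.259512) ; Y_{2,-1}(Ω₂) = (-0.203750, -0.019249) ; Δ = (-0.049176, -0.057993)
  [+0]  conj(Y_{2,0})(Ω₁) = (0.028227, -0.000000) ; Y_{2,0}(Ω₂) = (-0.243533, 0.000000) ; Δ = (-0.006874, 0.000000)
  [+1]  conj(Y_{2,1})(Ω₁) = (-0.265869, 0.259512) ; Y_{2,1}(Ω₂) = (0.203750, -0.019249) ; Δ = (-0.049176, 0.057993)
  [+2]  conj(Y_{2,2})(Ω₁) = (0.005952, -0.245920) ; Y_{2,2}(Ω₂) = (0.350623, -0.066845) ; Δ = (-0.014352, -0.086623)
Accumulated sum (-0.133929, 0.000000); after 4π/(2l+1) scaling, (-0.336600, 0.000000) ⇒ P_2 = -0.336600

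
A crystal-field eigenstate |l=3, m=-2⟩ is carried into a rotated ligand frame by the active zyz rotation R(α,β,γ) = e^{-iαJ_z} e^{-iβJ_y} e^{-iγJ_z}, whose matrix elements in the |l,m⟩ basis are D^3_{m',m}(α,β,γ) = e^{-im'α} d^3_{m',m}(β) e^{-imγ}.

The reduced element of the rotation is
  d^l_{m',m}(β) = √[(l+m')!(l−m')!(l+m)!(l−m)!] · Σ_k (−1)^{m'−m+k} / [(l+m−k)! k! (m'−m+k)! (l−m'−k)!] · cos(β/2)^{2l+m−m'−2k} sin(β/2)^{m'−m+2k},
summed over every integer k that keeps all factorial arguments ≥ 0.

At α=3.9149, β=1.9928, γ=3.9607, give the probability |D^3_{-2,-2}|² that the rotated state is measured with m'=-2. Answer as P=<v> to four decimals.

Split into d^3_{-2,-2}(β=1.9928) × two z-phases.
c=cos(1.992800/2)=0.543328, s=sin(1.992800/2)=0.839520; N=√[1·120·1·120]=120.000000
k: max(0,(-2)−(-2))=0 … min(3+(-2),3−(-2))=1
  k=0: (−1)^0·120.0000/(120)·0.5433^6·0.8395^0 = +0.025726
  k=1: (−1)^1·120.0000/(24)·0.5433^4·0.8395^2 = -0.307101
d^3_{-2,-2}(1.9928) = +0.025726 -0.307101 = -0.281375
|D^3_{-2,-2}|² = |d^3_{-2,-2}(β)|² = (-0.281375)² = 0.079172 (the z-rotation phases have unit modulus)

P=0.0792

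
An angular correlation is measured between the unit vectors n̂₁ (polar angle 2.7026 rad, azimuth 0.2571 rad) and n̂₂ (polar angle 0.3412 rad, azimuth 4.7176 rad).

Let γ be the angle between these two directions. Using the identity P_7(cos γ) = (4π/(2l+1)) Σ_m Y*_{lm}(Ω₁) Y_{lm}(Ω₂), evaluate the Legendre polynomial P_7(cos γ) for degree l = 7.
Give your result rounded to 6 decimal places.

Addition theorem: P_7(cos γ) = (4π/15) Σ_m Y*_{lm}(Ω₁) Y_{lm}(Ω₂), m = −7…7:
  [-7]  conj(Y_{7,-7})(Ω₁) = -0.000284+0.001220i ; Y_{7,-7}(Ω₂) = -0.000009-0.000235i ; Δ = +0.000000+0.000000i
  [-6]  conj(Y_{7,-6})(Ω₁) = -0.000281-0.009980i ; Y_{7,-6}(Ω₂) = -0.002474+0.000077i ; Δ = +0.000001+0.000025i
  [-5]  conj(Y_{7,-5})(Ω₁) = +0.013825+0.047135i ; Y_{7,-5}(Ω₂) = +0.000423+0.016226i ; Δ = -0.000759+0.000244i
  [-4]  conj(Y_{7,-4})(Ω₁) = -0.085620-0.142063i ; Y_{7,-4}(Ω₂) = +0.074065-0.001544i ; Δ = -0.006561-0.010390i
  [-3]  conj(Y_{7,-3})(Ω₁) = +0.273614+0.266005i ; Y_{7,-3}(Ω₂) = -0.003704-0.236903i ; Δ = +0.062004-0.065805i
  [-2]  conj(Y_{7,-2})(Ω₁) = -0.464950-0.262644i ; Y_{7,-2}(Ω₂) = -0.496658+0.005176i ; Δ = +0.232281+0.128037i
  [-1]  conj(Y_{7,-1})(Ω₁) = +0.243571+0.064039i ; Y_{7,-1}(Ω₂) = +0.002780+0.533398i ; Δ = -0.033481+0.130098i
  [+0]  conj(Y_{7,0})(Ω₁) = +0.381033-0.000000i ; Y_{7,0}(Ω₂) = -0.086261+0.000000i ; Δ = -0.032868+0.000000i
  [+1]  conj(Y_{7,1})(Ω₁) = -0.243571+0.064039i ; Y_{7,1}(Ω₂) = -0.002780+0.533398i ; Δ = -0.033481-0.130098i
  [+2]  conj(Y_{7,2})(Ω₁) = -0.464950+0.262644i ; Y_{7,2}(Ω₂) = -0.496658-0.005176i ; Δ = +0.232281-0.128037i
  [+3]  conj(Y_{7,3})(Ω₁) = -0.273614+0.266005i ; Y_{7,3}(Ω₂) = +0.003704-0.236903i ; Δ = +0.062004+0.065805i
  [+4]  conj(Y_{7,4})(Ω₁) = -0.085620+0.142063i ; Y_{7,4}(Ω₂) = +0.074065+0.001544i ; Δ = -0.006561+0.010390i
  [+5]  conj(Y_{7,5})(Ω₁) = -0.013825+0.047135i ; Y_{7,5}(Ω₂) = -0.000423+0.016226i ; Δ = -0.000759-0.000244i
  [+6]  conj(Y_{7,6})(Ω₁) = -0.000281+0.009980i ; Y_{7,6}(Ω₂) = -0.002474-0.000077i ; Δ = +0.000001-0.000025i
  [+7]  conj(Y_{7,7})(Ω₁) = +0.000284+0.001220i ; Y_{7,7}(Ω₂) = +0.000009-0.000235i ; Δ = +0.000000-0.000000i
Total Σ_m = +0.474102+0.000000i. Multiply by 0.837758: +0.397183+0.000000i. P_7(cos γ) = 0.397183

0.397183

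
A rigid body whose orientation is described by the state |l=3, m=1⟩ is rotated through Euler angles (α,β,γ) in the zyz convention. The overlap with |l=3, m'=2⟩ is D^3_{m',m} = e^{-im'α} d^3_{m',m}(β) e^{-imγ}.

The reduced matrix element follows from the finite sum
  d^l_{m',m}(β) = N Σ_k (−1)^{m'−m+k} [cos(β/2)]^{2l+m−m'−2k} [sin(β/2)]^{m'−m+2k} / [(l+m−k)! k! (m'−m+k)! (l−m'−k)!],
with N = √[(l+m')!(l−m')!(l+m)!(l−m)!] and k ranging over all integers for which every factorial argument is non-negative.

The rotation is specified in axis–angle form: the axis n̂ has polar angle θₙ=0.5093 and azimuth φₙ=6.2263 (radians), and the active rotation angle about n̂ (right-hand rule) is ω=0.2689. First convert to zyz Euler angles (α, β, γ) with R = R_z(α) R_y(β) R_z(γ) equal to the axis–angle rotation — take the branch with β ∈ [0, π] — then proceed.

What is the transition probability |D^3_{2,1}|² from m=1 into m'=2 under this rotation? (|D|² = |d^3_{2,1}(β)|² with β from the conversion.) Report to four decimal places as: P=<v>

Axis–angle → zyz. n̂ = (sinθₙcosφₙ, sinθₙsinφₙ, cosθₙ) = (+0.486778, -0.027720, +0.873086), ω = 0.2689.
R = I cosω + sinω [n̂]ₓ + (1−cosω) n̂n̂ᵀ gives
  R = [+0.972579, -0.232439, +0.007908; +0.231469, +0.964091, -0.130192; +0.022637, +0.128453, +0.991457]
β = atan2(√(R₁₃²+R₂₃²), R₃₃) = 0.130805; α = atan2(R₂₃, R₁₃) mod 2π = 4.773058; γ = atan2(R₃₂, −R₃₁) mod 2π = 1.745236
D^3_{2,1}(4.7731,0.1308,1.7452) = e^{-i·2·4.7731}·d^3_{2,1}(0.1308)·e^{-i·1·1.7452}. Compute d first:
c=cos(0.130805/2)=0.997862, s=sin(0.130805/2)=0.065356; N=√[120·1·24·2]=75.894664
k∈{0,1} keeps every argument non-negative
  k=0: (−1)^1·75.8947/(24)·0.9979^5·0.0654^1 = -0.204474
  k=1: (−1)^2·75.8947/(12)·0.9979^3·0.0654^3 = +0.001754
d^3_{2,1}(0.1308) = -0.204474 +0.001754 = -0.202720
|D^3_{2,1}|² = |d^3_{2,1}(β)|² = (-0.202720)² = 0.041095 (the z-rotation phases have unit modulus)

P=0.0411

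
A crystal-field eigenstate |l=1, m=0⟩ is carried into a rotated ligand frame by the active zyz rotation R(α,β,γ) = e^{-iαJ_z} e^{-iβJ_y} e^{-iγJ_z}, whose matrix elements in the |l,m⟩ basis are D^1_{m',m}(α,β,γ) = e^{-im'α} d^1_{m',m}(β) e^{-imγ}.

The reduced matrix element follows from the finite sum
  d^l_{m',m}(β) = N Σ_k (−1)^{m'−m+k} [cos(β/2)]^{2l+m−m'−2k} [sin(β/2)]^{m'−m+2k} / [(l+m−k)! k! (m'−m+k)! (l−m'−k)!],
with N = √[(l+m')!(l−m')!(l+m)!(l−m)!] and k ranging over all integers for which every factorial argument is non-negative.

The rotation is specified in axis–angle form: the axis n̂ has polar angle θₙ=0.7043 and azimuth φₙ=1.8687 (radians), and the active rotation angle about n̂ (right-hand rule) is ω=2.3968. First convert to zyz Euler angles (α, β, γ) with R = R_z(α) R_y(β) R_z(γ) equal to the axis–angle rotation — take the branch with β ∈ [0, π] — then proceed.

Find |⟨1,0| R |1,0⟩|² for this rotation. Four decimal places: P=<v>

Axis–angle → zyz. n̂ = (sinθₙcosφₙ, sinθₙsinφₙ, cosθₙ) = (-0.190052, +0.618981, +0.762065), ω = 2.3968.
R = I cosω + sinω [n̂]ₓ + (1−cosω) n̂n̂ᵀ gives
  R = [-0.672552, -0.720672, +0.168240; +0.312412, -0.070398, +0.947334; -0.670874, +0.689692, +0.272493]
β = atan2(√(R₁₃²+R₂₃²), R₃₃) = 1.294813; α = atan2(R₂₃, R₁₃) mod 2π = 1.395036; γ = atan2(R₃₂, −R₃₁) mod 2π = 0.799228
D^1_{0,0}(1.3950,1.2948,0.7992) = e^{-i·0·1.3950}·d^1_{0,0}(1.2948)·e^{-i·0·0.7992}. Compute d first:
c=cos(1.294813/2)=0.797651, s=sin(1.294813/2)=0.603120; N=√[1·1·1·1]=1.000000
k∈{0,1} keeps every argument non-negative
  k=0: (−1)^0·1.0000/(1)·0.7977^2·0.6031^0 = +0.636247
  k=1: (−1)^1·1.0000/(1)·0.7977^0·0.6031^2 = -0.363753
d^1_{0,0}(1.2948) = +0.636247 -0.363753 = +0.272493
|D^1_{0,0}|² = |d^1_{0,0}(β)|² = (+0.272493)² = 0.074253 (the z-rotation phases have unit modulus)

P=0.0743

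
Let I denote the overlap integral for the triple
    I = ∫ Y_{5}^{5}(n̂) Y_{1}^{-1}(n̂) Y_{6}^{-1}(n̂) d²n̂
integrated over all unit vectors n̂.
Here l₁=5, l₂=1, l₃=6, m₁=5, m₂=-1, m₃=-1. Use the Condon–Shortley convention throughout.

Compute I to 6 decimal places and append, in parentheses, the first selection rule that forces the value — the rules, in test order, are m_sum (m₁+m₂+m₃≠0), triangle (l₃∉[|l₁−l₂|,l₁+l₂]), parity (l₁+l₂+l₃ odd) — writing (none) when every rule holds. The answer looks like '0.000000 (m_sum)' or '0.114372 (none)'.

0.000000 (m_sum)

Σmᵢ = 3 ≠ 0, so the φ-integral vanishes; I = 0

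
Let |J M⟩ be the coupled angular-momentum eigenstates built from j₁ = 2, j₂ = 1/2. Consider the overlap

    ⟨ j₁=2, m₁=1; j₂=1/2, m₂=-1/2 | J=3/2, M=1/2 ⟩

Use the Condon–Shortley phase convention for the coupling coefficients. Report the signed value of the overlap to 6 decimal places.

√[4·1!3!0!/5! · 3!1!0!1!2!1!] = √(12/5)
  +(−1)^0/∏(0,1,1,0,2,0)! = 1/2  (running 1/2)
⟨..|..⟩ = √(12/5)·(1/2) = +0.774597

+√(3/5) = +0.774597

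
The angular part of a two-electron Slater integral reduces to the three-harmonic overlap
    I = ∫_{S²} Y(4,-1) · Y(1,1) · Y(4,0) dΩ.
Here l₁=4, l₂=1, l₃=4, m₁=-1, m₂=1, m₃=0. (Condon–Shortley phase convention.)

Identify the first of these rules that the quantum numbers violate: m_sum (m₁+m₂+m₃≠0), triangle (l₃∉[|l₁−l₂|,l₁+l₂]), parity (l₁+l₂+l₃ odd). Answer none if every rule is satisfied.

parity

Σmᵢ = 0  ✓
l₃∈[|l₁−l₂|,l₁+l₂]=[3,5], have l₃=4  ✓
Σlᵢ = 9 ⇒ odd  ✗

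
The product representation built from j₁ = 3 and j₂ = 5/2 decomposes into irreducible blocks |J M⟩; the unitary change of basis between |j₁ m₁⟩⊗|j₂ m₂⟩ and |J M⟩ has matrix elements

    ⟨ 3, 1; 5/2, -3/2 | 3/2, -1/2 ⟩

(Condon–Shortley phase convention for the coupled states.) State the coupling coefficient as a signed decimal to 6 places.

−√(7/30) = -0.483046

√[4·4!2!1!/8! · 4!2!1!4!1!2!] = √(384/35)
  +(−1)^0/∏(0,4,2,1,0,0)! = 1/48  (running 1/48)
  +(−1)^1/∏(1,3,1,0,1,1)! = -1/6  (running -7/48)
⟨..|..⟩ = √(384/35)·(-7/48) = -0.483046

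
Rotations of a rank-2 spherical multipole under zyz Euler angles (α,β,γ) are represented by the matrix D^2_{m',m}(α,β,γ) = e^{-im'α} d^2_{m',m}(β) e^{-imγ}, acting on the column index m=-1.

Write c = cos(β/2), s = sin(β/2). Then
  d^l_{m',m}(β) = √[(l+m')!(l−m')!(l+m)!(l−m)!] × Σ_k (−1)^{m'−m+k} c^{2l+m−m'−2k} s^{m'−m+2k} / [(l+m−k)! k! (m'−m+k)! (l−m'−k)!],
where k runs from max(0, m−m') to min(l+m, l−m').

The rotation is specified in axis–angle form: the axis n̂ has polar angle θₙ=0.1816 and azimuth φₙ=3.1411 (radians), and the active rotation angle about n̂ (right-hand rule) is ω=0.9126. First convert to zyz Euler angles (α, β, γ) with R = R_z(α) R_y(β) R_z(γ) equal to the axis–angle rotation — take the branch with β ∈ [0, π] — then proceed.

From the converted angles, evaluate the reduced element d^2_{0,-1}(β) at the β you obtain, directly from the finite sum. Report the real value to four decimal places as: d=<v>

d=-0.1918

Axis–angle → zyz. n̂ = (sinθₙcosφₙ, sinθₙsinφₙ, cosθₙ) = (-0.180603, +0.000089, +0.983556), ω = 0.9126.
R = I cosω + sinω [n̂]ₓ + (1−cosω) n̂n̂ᵀ gives
  R = [+0.624357, -0.778094, -0.068906; +0.778082, +0.611691, +0.142909; -0.069047, -0.142841, +0.987334]
β = atan2(√(R₁₃²+R₂₃²), R₃₃) = 0.159327; α = atan2(R₂₃, R₁₃) mod 2π = 2.020079; γ = atan2(R₃₂, −R₃₁) mod 2π = 5.162656
d^2_{0,-1}(β=0.1593) via the finite sum:
Half-angle: c=0.996829, s=0.079579. N=√(2·2·1·6)=4.898979
Admissible k: 0..1 (factorial args all ≥0)
  k=0: (−1)^1·4.8990/(2)·0.9968^3·0.0796^1 = -0.193080
  k=1: (−1)^2·4.8990/(2)·0.9968^1·0.0796^3 = +0.001231
d^2_{0,-1}(0.1593) = -0.193080 +0.001231 = -0.191849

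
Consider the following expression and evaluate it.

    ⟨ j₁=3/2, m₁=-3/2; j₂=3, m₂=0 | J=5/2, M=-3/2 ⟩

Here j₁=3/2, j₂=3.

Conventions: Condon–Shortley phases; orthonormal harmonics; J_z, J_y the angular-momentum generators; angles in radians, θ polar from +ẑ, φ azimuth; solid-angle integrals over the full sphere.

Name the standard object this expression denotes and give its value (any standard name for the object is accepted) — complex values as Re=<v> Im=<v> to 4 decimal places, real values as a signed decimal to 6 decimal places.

This is a Clebsch–Gordan (vector-coupling) coefficient.
j₁+j₂−J=2  J+j₁−j₂=1  J−j₁+j₂=4  j₁+j₂+J+1=8
(j₁±m₁, j₂±m₂, J±M) = (0,3,3,3,1,4)
P² = 1296/35
sum k=2..2:
  [2] +1/12 = 1/12
S = 1/12
C² = P²·S² = 9/35 ; C = +0.507093

Clebsch–Gordan coefficient, +√(9/35) ≈ +0.507093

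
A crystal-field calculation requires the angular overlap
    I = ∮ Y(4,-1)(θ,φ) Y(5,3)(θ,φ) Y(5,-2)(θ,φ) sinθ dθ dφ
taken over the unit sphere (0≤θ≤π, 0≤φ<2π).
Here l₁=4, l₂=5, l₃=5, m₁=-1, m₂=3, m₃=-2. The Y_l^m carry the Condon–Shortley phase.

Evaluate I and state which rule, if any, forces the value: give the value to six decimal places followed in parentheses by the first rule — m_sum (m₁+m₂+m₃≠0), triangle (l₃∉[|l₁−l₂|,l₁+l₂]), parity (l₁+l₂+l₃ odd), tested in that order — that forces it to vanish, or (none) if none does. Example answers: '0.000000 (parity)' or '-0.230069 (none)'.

-0.118854 (none)

Checks pass: Σm=0; 14 even; l₃=5∈[1,9].
(2·4+1)(2·5+1)(2·5+1) = 1089
Δ: 4! 4! 6! / 15! → 1/3153150
sum: t=0:+1/69120 t=1:−1/1728 t=2:+1/576 t=3:−1/1728 t=4:+1/69120 = 7/11520
3j²(4 5 5; 0 0 0) = Δ·Π!·Σ² = 2/143  (sign -1)
sum: t=2:+1/17280 t=3:−1/2880 t=4:+1/6912 = -1/6912
3j²(4 5 5; -1 3 -2) = Δ·Π!·Σ² = 5/429  (sign +1)
combine: 4πI² = 1089·2/143·5/429 = 30/169
take √, sign -1: I = -0.11885360
No selection rule forces the value: the integral is nonzero (none).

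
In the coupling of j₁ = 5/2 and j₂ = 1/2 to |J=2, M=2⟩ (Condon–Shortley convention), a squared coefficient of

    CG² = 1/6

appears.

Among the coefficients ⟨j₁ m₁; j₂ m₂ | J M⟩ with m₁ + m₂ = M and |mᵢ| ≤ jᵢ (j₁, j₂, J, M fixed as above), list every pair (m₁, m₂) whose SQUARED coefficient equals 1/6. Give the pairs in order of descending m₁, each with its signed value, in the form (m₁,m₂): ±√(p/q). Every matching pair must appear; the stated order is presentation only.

Admissible pairs with m₁+m₂ = M = 2: (3/2,1/2), (5/2,-1/2)
  (m₁,m₂)=(5/2,-1/2): CG² = 5/6, CG = +√(5/6)
  (m₁,m₂)=(3/2,1/2): CG² = 1/6, CG = −√(1/6)   ← matches the target
Pairs with CG² = 1/6: (3/2,1/2): −√(1/6)

(3/2,1/2): −√(1/6)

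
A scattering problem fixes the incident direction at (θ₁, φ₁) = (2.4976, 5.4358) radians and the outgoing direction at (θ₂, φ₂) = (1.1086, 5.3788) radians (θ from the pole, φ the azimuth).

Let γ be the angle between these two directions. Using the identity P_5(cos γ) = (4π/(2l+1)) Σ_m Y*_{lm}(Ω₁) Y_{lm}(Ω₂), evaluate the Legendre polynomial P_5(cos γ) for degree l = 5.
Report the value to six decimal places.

Summing Y*_{l m}(θ₁,φ₁)·Y_{l m}(θ₂,φ₂) over m ∈ [−5, 5]; prefactor 4π/(2·5+1) = 1.142397:
  term(m=-5) = (0.009266, 0.002715)   from Y*(Ω₁)=(-0.016575, 0.032193), Y(Ω₂)=(-0.050480, -0.261827)
  term(m=-4) = (-0.062411, -0.014481)   from Y*(Ω₁)=(0.147851, -0.037430), Y(Ω₂)=(-0.373392, -0.192473)
  term(m=-3) = (0.068726, 0.011868)   from Y*(Ω₁)=(-0.293988, -0.200885), Y(Ω₂)=(-0.178168, 0.081375)
  term(m=-2) = (0.108920, 0.012471)   from Y*(Ω₁)=(0.055494, 0.445333), Y(Ω₂)=(0.057587, -0.237404)
  term(m=-1) = (-0.033350, -0.001903)   from Y*(Ω₁)=(0.080895, -0.091602), Y(Ω₂)=(-0.168970, -0.214857)
  term(m=+0) = (0.069692, 0.000000)   from Y*(Ω₁)=(0.374122, -0.000000), Y(Ω₂)=(0.186282, 0.000000)
  term(m=+1) = (-0.033350, 0.001903)   from Y*(Ω₁)=(-0.080895, -0.091602), Y(Ω₂)=(0.168970, -0.214857)
  term(m=+2) = (0.108920, -0.012471)   from Y*(Ω₁)=(0.055494, -0.445333), Y(Ω₂)=(0.057587, 0.237404)
  term(m=+3) = (0.068726, -0.011868)   from Y*(Ω₁)=(0.293988, -0.200885), Y(Ω₂)=(0.178168, 0.081375)
  term(m=+4) = (-0.062411, 0.014481)   from Y*(Ω₁)=(0.147851, 0.037430), Y(Ω₂)=(-0.373392, 0.192473)
  term(m=+5) = (0.009266, -0.002715)   from Y*(Ω₁)=(0.016575, 0.032193), Y(Ω₂)=(0.050480, -0.261827)
Total Σ_m = (0.251994, 0.000000). Multiply by 1.142397: (0.287877, 0.000000). P_5(cos γ) = 0.287877

0.287877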